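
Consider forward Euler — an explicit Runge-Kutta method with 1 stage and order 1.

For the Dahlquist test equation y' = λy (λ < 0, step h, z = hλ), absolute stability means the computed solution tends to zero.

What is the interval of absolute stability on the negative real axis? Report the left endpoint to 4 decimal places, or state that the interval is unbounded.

(-2.0000, 0).

Test eqn y'=λy, z=hλ:
  order 1, 1-stage ⇒ R(z)=1+z
  (e.g. R(-0.31)=0.69000, |R|=0.69000)

Boundary: |R(x)|=1, x<0.
x=-0.31: |R|=0.6900
|R(-1.73)|=0.7300 |R(-1.54)|=0.5400 |R(-1.52)|=0.5200
Bisect:
  x_lo=-2.5350 |R|=1.5350  x_hi=-0.1187 |R|=0.8813
  mid=-1.32684 |R|=0.32684 →hi
  mid=-1.93093 |R|=0.93093 →hi
  mid=-2.23298 |R|=1.23298 →lo
  mid=-2.08196 |R|=1.08196 →lo
  mid=-2.00645 |R|=1.00645 →lo
  mid=-1.96869 |R|=0.96869 →hi
  mid=-1.98757 |R|=0.98757 →hi
  mid=-1.99701 |R|=0.99701 →hi
  mid=-2.00173 |R|=1.00173 →lo
  mid=-1.99937 |R|=0.99937 →hi
  ...
  [-2.00010,-1.99996] ⇒ x*=-2.0000
Interval (-2.0000, 0).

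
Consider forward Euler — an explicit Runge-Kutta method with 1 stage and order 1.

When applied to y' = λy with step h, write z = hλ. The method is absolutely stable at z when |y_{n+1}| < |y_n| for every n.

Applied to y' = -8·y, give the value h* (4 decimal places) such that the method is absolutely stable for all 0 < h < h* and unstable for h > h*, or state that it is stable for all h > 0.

(-2.0000,0); λ=-8 ⇒ h* = 0.2500.

On y'=λy, z=hλ:
  order 1, 1-stage ⇒ R(z)=1+z
  (e.g. R(-1.2)=-0.20000, |R|=0.20000)

Solve |R(x)|<1 on ℝ⁻.
x=-1.2: |R|=0.2000
|R(-2.35)|=1.3500 |R(-2.1)|=1.1000 |R(-2.03)|=1.0300
Bisect:
  x_lo=-2.3204 |R|=1.3204  x_hi=-0.1746 |R|=0.8254
  mid=-1.24748 |R|=0.24748 →hi
  mid=-1.78393 |R|=0.78393 →hi
  mid=-2.05215 |R|=1.05215 →lo
  mid=-1.91804 |R|=0.91804 →hi
  mid=-1.98510 |R|=0.98510 →hi
  mid=-2.01863 |R|=1.01863 →lo
  mid=-2.00186 |R|=1.00186 →lo
  mid=-1.99348 |R|=0.99348 →hi
  mid=-1.99767 |R|=0.99767 →hi
  ...
  [-2.00003,-1.99990] ⇒ x*=-2.0000
Stable set (-2.0000, 0).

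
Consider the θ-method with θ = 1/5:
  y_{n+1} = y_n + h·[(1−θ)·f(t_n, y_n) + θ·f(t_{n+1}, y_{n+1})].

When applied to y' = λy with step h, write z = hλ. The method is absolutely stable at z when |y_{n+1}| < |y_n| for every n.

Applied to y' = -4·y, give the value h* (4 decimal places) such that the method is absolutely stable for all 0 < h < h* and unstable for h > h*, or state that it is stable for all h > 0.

On y'=λy, z=hλ:
  y_{n+1} = y_n + z·[4/5·y_n + 1/5·y_{n+1}] ⇒ (1 − 1/5z)y_{n+1} = (1 + 4/5z)y_n
  ⇒ R(z) = (1 + 4/5z)/(1 − 1/5z).

Boundary: |R(x)|=1, x<0.
x=-1.36: |R|=0.0692
R=−1: 1+4/5x = −1+1/5x ⇒ -3/5x=2 ⇒ x=2/(-3/5)=-3.3333
Confirm numerically:
  x=-3.036: |R|=0.88900 <1
  x=-2.597: |R|=0.70923 <1
  x=-2.012: |R|=0.43468 <1
  x=-3.916: |R|=1.19605 >1
  x=-3.743: |R|=1.14057 >1
  x=-3.710: |R|=1.12974 >1
Stable set (-3.3333, 0).

(-3.3333,0); λ=-4 ⇒ h* = (10/3)/4 = 0.8333.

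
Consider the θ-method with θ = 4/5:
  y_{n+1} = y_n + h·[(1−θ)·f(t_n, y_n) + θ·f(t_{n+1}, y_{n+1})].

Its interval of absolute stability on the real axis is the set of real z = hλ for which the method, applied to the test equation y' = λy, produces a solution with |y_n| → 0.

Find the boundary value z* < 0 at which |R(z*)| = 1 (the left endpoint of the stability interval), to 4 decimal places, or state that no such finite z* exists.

With y'=λy (z=hλ):
  y_{n+1} = y_n + z·[1/5·y_n + 4/5·y_{n+1}] ⇒ (1 − 4/5z)y_{n+1} = (1 + 1/5z)y_n
  so R(z) = (1 + 1/5z)/(1 − 4/5z).

Find x<0 with |R(x)|<1.
x=-1.17: |R|=0.3957
x=-2: |R|=0.2308
x=-10: |R|=0.1111
x=-100: |R|=0.2346
θ=4/5≥1/2 ⇒ |1+1/5x|<|1−4/5x| ∀x<0 ⇒ interval (−∞,0).

(−∞, 0) — no finite endpoint.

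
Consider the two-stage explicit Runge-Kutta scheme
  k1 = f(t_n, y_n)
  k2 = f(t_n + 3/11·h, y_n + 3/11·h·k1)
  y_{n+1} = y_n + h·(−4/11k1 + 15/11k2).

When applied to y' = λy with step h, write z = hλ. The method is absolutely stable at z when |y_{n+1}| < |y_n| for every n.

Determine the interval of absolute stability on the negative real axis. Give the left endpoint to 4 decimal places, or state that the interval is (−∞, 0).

With y'=λy (z=hλ):
  k1=λy_n ⇒ h·k1=z·y_n;  k2=λ(1+3/11z)y_n ⇒ h·k2=z(1+3/11z)y_n
  y_{n+1}/y_n = 1 − 4/11z + 15/11z(1+3/11z) = 1 + z + 45/121z²
  ⇒ R(z) = 1 + z + 45/121z².

Solve |R(x)|<1 on ℝ⁻.
x=-1.33: |R|=0.3279
R=1: x+45/121x²=0 ⇒ x=−121/45=-2.6889; min R=1−1/(4·45/121)=0.3278>−1
Confirm numerically:
  x=-2.585: |R|=0.90012 <1
  x=-2.431: |R|=0.76684 <1
  x=-1.693: |R|=0.37296 <1
  x=-3.250: |R|=1.67820 >1
  x=-3.186: |R|=1.58902 >1
Interval (-2.6889, 0).

z∈(-2.6889,0).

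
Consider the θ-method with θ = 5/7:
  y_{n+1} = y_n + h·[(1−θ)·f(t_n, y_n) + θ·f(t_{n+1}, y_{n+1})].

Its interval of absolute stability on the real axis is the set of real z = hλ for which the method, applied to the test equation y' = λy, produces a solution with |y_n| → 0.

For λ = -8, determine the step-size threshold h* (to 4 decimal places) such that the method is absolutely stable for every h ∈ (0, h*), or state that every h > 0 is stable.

Test eqn y'=λy, z=hλ:
  y_{n+1} = y_n + z·[2/7·y_n + 5/7·y_{n+1}] ⇒ (1 − 5/7z)y_{n+1} = (1 + 2/7z)y_n
  ⇒ R(z) = (1 + 2/7z)/(1 − 5/7z).

Boundary: |R(x)|=1, x<0.
x=-1.61: |R|=0.2512
x=-2: |R|=0.1765
x=-10: |R|=0.2281
x=-100: |R|=0.3807
θ=5/7≥1/2 ⇒ |1+2/7x|<|1−5/7x| ∀x<0 ⇒ interval (−∞,0).

unbounded; (−∞, 0). Any h>0 works for λ=-8.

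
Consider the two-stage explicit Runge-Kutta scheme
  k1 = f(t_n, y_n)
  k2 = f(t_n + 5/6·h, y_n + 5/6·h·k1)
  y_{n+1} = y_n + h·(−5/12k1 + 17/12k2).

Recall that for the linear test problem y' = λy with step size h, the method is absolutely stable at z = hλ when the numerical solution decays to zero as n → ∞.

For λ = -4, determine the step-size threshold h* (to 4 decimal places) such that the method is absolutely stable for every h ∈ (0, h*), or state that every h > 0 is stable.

With y'=λy (z=hλ):
  k1=λy_n ⇒ h·k1=z·y_n;  k2=λ(1+5/6z)y_n ⇒ h·k2=z(1+5/6z)y_n
  y_{n+1}/y_n = 1 − 5/12z + 17/12z(1+5/6z) = 1 + z + 85/72z²
  Hence R(z) = 1 + z + 85/72z².

Find x<0 with |R(x)|<1.
x=-1.07: |R|=1.2816
R=1: x+85/72x²=0 ⇒ x=−72/85=-0.8471; min R=1−1/(4·85/72)=0.7882>−1
Confirm numerically:
  x=-0.749: |R|=0.91329 <1
  x=-0.731: |R|=0.89984 <1
  x=-0.706: |R|=0.88243 <1
  x=-0.630: |R|=0.83856 <1
  x=-1.199: |R|=1.49817 >1
  x=-1.175: |R|=1.45490 >1
  x=-0.895: |R|=1.05065 >1
Interval (-0.8471, 0).

(-0.8471,0); λ=-4 ⇒ h* = (72/85)/4 = 0.2118.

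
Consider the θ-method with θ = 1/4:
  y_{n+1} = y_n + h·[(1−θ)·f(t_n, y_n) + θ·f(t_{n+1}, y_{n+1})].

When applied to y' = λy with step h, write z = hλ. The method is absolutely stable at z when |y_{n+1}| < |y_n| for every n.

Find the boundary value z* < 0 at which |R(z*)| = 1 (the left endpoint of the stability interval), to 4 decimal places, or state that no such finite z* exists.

Test eqn y'=λy, z=hλ:
  y_{n+1} = y_n + z·[3/4·y_n + 1/4·y_{n+1}] ⇒ (1 − 1/4z)y_{n+1} = (1 + 3/4z)y_n
  Hence R(z) = (1 + 3/4z)/(1 − 1/4z).

Boundary: |R(x)|=1, x<0.
x=-1.24: |R|=0.0534
R=−1: 1+3/4x = −1+1/4x ⇒ -1/2x=2 ⇒ x=2/(-1/2)=-4.0000
Confirm numerically:
  x=-3.103: |R|=0.74743 <1
  x=-2.952: |R|=0.69850 <1
  x=-2.561: |R|=0.56135 <1
  x=-1.960: |R|=0.31544 <1
  x=-4.568: |R|=1.13259 >1
  x=-4.417: |R|=1.09909 >1
  x=-4.128: |R|=1.03150 >1
So |R|<1 on (-4.0000, 0).

left endpoint -4.0000.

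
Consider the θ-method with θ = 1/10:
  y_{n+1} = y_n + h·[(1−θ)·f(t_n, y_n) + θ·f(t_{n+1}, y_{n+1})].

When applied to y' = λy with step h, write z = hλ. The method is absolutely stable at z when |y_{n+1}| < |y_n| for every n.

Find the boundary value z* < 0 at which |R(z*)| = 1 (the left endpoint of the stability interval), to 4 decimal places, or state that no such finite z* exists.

Set f=λy, z=hλ:
  y_{n+1} = y_n + z·[9/10·y_n + 1/10·y_{n+1}] ⇒ (1 − 1/10z)y_{n+1} = (1 + 9/10z)y_n
  so R(z) = (1 + 9/10z)/(1 − 1/10z).

Need |R(x)|<1, x<0.
x=-1.15: |R|=0.0314
R=−1: 1+9/10x = −1+1/10x ⇒ -4/5x=2 ⇒ x=2/(-4/5)=-2.5000
Confirm numerically:
  x=-1.853: |R|=0.56332 <1
  x=-1.729: |R|=0.47412 <1
  x=-1.195: |R|=0.06744 <1
  x=-1.163: |R|=0.04183 <1
  x=-3.071: |R|=1.34948 >1
  x=-2.529: |R|=1.01852 >1
Interval (-2.5000, 0).

left endpoint -2.5000.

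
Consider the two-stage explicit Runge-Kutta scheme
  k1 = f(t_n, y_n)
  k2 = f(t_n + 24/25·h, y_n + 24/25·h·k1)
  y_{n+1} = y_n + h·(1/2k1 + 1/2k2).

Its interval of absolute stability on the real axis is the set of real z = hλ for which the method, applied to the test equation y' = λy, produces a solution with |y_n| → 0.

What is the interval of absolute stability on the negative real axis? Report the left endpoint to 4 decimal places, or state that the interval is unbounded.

Set f=λy, z=hλ:
  k1=λy_n ⇒ h·k1=z·y_n;  k2=λ(1+24/25z)y_n ⇒ h·k2=z(1+24/25z)y_n
  y_{n+1}/y_n = 1 + 1/2z + 1/2z(1+24/25z) = 1 + z + 12/25z²
  Hence R(z) = 1 + z + 12/25z².

Boundary: |R(x)|=1, x<0.
x=-1.07: |R|=0.4796
R=1: x+12/25x²=0 ⇒ x=−25/12=-2.0833; min R=1−1/(4·12/25)=0.4792>−1
Confirm numerically:
  x=-1.711: |R|=0.69421 <1
  x=-1.632: |R|=0.64644 <1
  x=-1.555: |R|=0.60565 <1
  x=-1.181: |R|=0.48849 <1
  x=-2.507: |R|=1.50982 >1
  x=-2.353: |R|=1.30457 >1
  x=-2.177: |R|=1.09788 >1
Interval (-2.0833, 0).

(-2.0833, 0).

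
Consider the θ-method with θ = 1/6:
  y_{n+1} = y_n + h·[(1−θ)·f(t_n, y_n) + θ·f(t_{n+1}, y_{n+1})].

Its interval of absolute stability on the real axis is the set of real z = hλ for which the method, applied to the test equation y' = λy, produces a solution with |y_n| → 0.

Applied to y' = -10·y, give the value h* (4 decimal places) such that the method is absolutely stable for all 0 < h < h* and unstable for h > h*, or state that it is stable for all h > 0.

Set f=λy, z=hλ:
  y_{n+1} = y_n + z·[5/6·y_n + 1/6·y_{n+1}] ⇒ (1 − 1/6z)y_{n+1} = (1 + 5/6z)y_n
  ⇒ R(z) = (1 + 5/6z)/(1 − 1/6z).

Boundary: |R(x)|=1, x<0.
x=-1.66: |R|=0.3003
R=−1: 1+5/6x = −1+1/6x ⇒ -2/3x=2 ⇒ x=2/(-2/3)=-3.0000
Confirm numerically:
  x=-2.396: |R|=0.71224 <1
  x=-2.257: |R|=0.64006 <1
  x=-1.794: |R|=0.38106 <1
  x=-3.532: |R|=1.22325 >1
  x=-3.474: |R|=1.20013 >1
  x=-3.424: |R|=1.17997 >1
Interval (-3.0000, 0).

(-3.0000,0); λ=-10 ⇒ h* = (3)/10 = 0.3000.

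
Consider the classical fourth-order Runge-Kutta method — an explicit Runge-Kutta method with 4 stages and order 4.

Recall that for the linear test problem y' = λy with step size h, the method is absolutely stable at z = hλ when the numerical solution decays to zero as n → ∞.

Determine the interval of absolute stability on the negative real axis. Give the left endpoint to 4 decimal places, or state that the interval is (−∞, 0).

With y'=λy (z=hλ):
  order 4, 4-stage ⇒ R(z)=1+z+z^2/2+z^3/6+z^4/24
  (e.g. R(-0.5)=0.60677, |R|=0.60677)

Solve |R(x)|<1 on ℝ⁻.
x=-0.5: |R|=0.6068
|R(-2.6)|=0.7547 |R(-1.57)|=0.2706 |R(-1.13)|=0.3359
Bisect:
  x_lo=-3.4896 |R|=2.6952  x_hi=-0.1046 |R|=0.9007
  mid=-1.79709 |R|=0.28496 →hi
  mid=-2.64332 |R|=0.80622 →hi
  mid=-3.06644 |R|=1.51351 →lo
  mid=-2.85488 |R|=1.11009 →lo
  mid=-2.74910 |R|=0.94680 →hi
  mid=-2.80199 |R|=1.02547 →lo
  mid=-2.77555 |R|=0.98541 →hi
  mid=-2.78877 |R|=1.00526 →lo
  ...
  [-2.78547,-2.78526] ⇒ x*=-2.7853
So |R|<1 on (-2.7853, 0).

(-2.7853, 0).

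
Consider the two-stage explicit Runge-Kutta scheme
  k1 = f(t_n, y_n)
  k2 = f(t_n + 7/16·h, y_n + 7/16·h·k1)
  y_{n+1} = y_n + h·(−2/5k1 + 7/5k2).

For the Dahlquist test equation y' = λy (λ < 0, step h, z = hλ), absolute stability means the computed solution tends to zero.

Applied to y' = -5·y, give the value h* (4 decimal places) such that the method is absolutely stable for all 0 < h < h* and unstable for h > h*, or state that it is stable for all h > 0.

With y'=λy (z=hλ):
  k1=λy_n ⇒ h·k1=z·y_n;  k2=λ(1+7/16z)y_n ⇒ h·k2=z(1+7/16z)y_n
  y_{n+1}/y_n = 1 − 2/5z + 7/5z(1+7/16z) = 1 + z + 49/80z²
  ⇒ R(z) = 1 + z + 49/80z².

Solve |R(x)|<1 on ℝ⁻.
x=-1.65: |R|=1.0175
R=1: x+49/80x²=0 ⇒ x=−80/49=-1.6327; min R=1−1/(4·49/80)=0.5918>−1
Confirm numerically:
  x=-1.441: |R|=0.83084 <1
  x=-1.154: |R|=0.66168 <1
  x=-1.071: |R|=0.63156 <1
  x=-2.157: |R|=1.69275 >1
  x=-1.854: |R|=1.25136 >1
  x=-1.717: |R|=1.08870 >1
So |R|<1 on (-1.6327, 0).

(-1.6327,0); λ=-5 ⇒ h* = (80/49)/5 = 0.3265.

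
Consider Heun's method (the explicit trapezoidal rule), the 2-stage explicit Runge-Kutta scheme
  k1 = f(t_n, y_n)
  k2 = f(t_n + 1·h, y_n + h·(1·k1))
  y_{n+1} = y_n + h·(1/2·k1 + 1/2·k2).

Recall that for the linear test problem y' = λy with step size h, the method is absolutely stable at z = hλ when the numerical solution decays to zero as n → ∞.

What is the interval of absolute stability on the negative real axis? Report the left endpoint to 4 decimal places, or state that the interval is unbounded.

z∈(-2.0000,0).

Set f=λy, z=hλ:
  order 2, 2-stage ⇒ R(z)=1+z+z^2/2
  (e.g. R(-0.81)=0.51805, |R|=0.51805)

Need |R(x)|<1, x<0.
x=-0.81: |R|=0.5181
|R(-1.97)|=0.9704 |R(-1.77)|=0.7964 |R(-1.1)|=0.5050
Bisect:
  x_lo=-2.6430 |R|=1.8497  x_hi=-0.1924 |R|=0.8261
  mid=-1.41770 |R|=0.58724 →hi
  mid=-2.03035 |R|=1.03081 →lo
  mid=-1.72403 |R|=0.76211 →hi
  mid=-1.87719 |R|=0.88473 →hi
  mid=-1.95377 |R|=0.95484 →hi
  mid=-1.99206 |R|=0.99209 →hi
  mid=-2.01121 |R|=1.01127 →lo
  mid=-2.00164 |R|=1.00164 →lo
  ...
  [-2.00014,-1.99999] ⇒ x*=-2.0000
So |R|<1 on (-2.0000, 0).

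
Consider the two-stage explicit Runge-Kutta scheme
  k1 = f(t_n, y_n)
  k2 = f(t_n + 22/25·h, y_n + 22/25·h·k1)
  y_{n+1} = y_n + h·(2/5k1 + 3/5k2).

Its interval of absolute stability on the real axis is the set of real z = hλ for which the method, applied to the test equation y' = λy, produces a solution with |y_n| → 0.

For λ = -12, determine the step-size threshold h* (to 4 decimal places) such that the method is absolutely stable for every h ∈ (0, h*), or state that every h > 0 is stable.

Test eqn y'=λy, z=hλ:
  k1=λy_n ⇒ h·k1=z·y_n;  k2=λ(1+22/25z)y_n ⇒ h·k2=z(1+22/25z)y_n
  y_{n+1}/y_n = 1 + 2/5z + 3/5z(1+22/25z) = 1 + z + 66/125z²
  ⇒ R(z) = 1 + z + 66/125z².

Solve |R(x)|<1 on ℝ⁻.
x=-0.61: |R|=0.5865
R=1: x+66/125x²=0 ⇒ x=−125/66=-1.8939; min R=1−1/(4·66/125)=0.5265>−1
Confirm numerically:
  x=-1.858: |R|=0.96474 <1
  x=-1.610: |R|=0.75863 <1
  x=-1.325: |R|=0.60197 <1
  x=-1.183: |R|=0.55593 <1
  x=-2.201: |R|=1.35684 >1
  x=-1.969: |R|=1.07804 >1
So |R|<1 on (-1.8939, 0).

(-1.8939,0); λ=-12 ⇒ h* = (125/66)/12 = 0.1578.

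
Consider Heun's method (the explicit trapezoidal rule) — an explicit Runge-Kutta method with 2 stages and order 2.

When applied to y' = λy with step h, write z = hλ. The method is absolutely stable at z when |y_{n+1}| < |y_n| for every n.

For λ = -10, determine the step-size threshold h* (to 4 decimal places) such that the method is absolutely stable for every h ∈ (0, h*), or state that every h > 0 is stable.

(-2.0000,0); λ=-10 ⇒ h* = 0.2000.

On y'=λy, z=hλ:
  order 2, 2-stage ⇒ R(z)=1+z+z^2/2
  (e.g. R(-0.44)=0.65680, |R|=0.65680)

Need |R(x)|<1, x<0.
x=-0.44: |R|=0.6568
|R(-2.34)|=1.3978 |R(-1.59)|=0.6741 |R(-1.54)|=0.6458
Bisect:
  x_lo=-2.7943 |R|=2.1098  x_hi=-0.1555 |R|=0.8566
  mid=-1.47491 |R|=0.61277 →hi
  mid=-2.13461 |R|=1.14367 →lo
  mid=-1.80476 |R|=0.82382 →hi
  mid=-1.96968 |R|=0.97014 →hi
  mid=-2.05214 |R|=1.05350 →lo
  mid=-2.01091 |R|=1.01097 →lo
  mid=-1.99030 |R|=0.99035 →hi
  mid=-2.00061 |R|=1.00061 →lo
  ...
  [-2.00012,-1.99996] ⇒ x*=-2.0000
So |R|<1 on (-2.0000, 0).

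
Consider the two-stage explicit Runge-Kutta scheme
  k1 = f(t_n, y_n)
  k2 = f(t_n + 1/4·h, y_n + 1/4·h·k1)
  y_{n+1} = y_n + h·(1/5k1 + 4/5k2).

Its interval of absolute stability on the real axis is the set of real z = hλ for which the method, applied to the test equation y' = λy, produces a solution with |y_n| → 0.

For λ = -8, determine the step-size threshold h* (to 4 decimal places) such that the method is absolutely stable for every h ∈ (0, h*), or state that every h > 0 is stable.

(-5.0000,0); λ=-8 ⇒ h* = (5)/8 = 0.6250.

With y'=λy (z=hλ):
  k1=λy_n ⇒ h·k1=z·y_n;  k2=λ(1+1/4z)y_n ⇒ h·k2=z(1+1/4z)y_n
  y_{n+1}/y_n = 1 + 1/5z + 4/5z(1+1/4z) = 1 + z + 1/5z²
  R(z) = 1 + z + 1/5z².

Find x<0 with |R(x)|<1.
x=-1.22: |R|=0.0777
R=1: x+1/5x²=0 ⇒ x=−5=-5.0000; min R=1−1/(4·1/5)=-0.2500>−1
Confirm numerically:
  x=-4.728: |R|=0.74280 <1
  x=-4.210: |R|=0.33482 <1
  x=-2.912: |R|=0.21605 <1
  x=-5.513: |R|=1.56563 >1
  x=-5.501: |R|=1.55120 >1
  x=-5.489: |R|=1.53682 >1
Stable set (-5.0000, 0).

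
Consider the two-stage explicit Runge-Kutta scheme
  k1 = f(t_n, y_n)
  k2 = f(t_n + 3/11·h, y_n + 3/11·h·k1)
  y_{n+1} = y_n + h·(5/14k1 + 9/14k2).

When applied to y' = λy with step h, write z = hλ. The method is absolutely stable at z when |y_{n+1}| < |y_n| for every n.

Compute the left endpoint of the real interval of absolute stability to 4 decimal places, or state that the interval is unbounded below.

Set f=λy, z=hλ:
  k1=λy_n ⇒ h·k1=z·y_n;  k2=λ(1+3/11z)y_n ⇒ h·k2=z(1+3/11z)y_n
  y_{n+1}/y_n = 1 + 5/14z + 9/14z(1+3/11z) = 1 + z + 27/154z²
  so R(z) = 1 + z + 27/154z².

Solve |R(x)|<1 on ℝ⁻.
x=-0.66: |R|=0.4164
R=1: x+27/154x²=0 ⇒ x=−154/27=-5.7037; min R=1−1/(4·27/154)=-0.4259>−1
Confirm numerically:
  x=-2.987: |R|=0.42272 <1
  x=-2.702: |R|=0.42199 <1
  x=-2.518: |R|=0.40638 <1
  x=-6.081: |R|=1.40225 >1
  x=-6.079: |R|=1.39999 >1
  x=-5.811: |R|=1.10931 >1
So |R|<1 on (-5.7037, 0).

left endpoint -5.7037.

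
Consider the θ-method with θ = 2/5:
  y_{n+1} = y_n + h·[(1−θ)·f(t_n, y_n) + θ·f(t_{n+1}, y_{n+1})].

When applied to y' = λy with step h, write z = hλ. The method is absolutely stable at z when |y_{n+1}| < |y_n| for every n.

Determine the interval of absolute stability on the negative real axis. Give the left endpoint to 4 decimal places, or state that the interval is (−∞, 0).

(-10.0000, 0).

With y'=λy (z=hλ):
  y_{n+1} = y_n + z·[3/5·y_n + 2/5·y_{n+1}] ⇒ (1 − 2/5z)y_{n+1} = (1 + 3/5z)y_n
  R(z) = (1 + 3/5z)/(1 − 2/5z).

Need |R(x)|<1, x<0.
x=-1.18: |R|=0.1984
R=−1: 1+3/5x = −1+2/5x ⇒ -1/5x=2 ⇒ x=2/(-1/5)=-10.0000
Confirm numerically:
  x=-8.968: |R|=0.95501 <1
  x=-7.092: |R|=0.84842 <1
  x=-4.329: |R|=0.58479 <1
  x=-10.428: |R|=1.01655 >1
  x=-10.110: |R|=1.00436 >1
Stable set (-10.0000, 0).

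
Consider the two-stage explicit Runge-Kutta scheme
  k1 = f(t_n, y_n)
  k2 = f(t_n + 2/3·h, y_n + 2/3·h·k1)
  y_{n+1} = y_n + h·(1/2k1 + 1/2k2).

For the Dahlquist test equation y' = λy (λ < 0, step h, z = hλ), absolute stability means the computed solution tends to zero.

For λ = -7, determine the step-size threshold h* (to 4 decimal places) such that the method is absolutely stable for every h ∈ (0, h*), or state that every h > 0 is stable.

(-3.0000,0); λ=-7 ⇒ h* = (3)/7 = 0.4286.

Set f=λy, z=hλ:
  k1=λy_n ⇒ h·k1=z·y_n;  k2=λ(1+2/3z)y_n ⇒ h·k2=z(1+2/3z)y_n
  y_{n+1}/y_n = 1 + 1/2z + 1/2z(1+2/3z) = 1 + z + 1/3z²
  R(z) = 1 + z + 1/3z².

Boundary: |R(x)|=1, x<0.
x=-0.56: |R|=0.5445
R=1: x+1/3x²=0 ⇒ x=−3=-3.0000; min R=1−1/(4·1/3)=0.2500>−1
Confirm numerically:
  x=-2.817: |R|=0.82816 <1
  x=-1.587: |R|=0.25252 <1
  x=-1.569: |R|=0.25159 <1
  x=-3.531: |R|=1.62499 >1
  x=-3.361: |R|=1.40444 >1
  x=-3.306: |R|=1.33721 >1
So |R|<1 on (-3.0000, 0).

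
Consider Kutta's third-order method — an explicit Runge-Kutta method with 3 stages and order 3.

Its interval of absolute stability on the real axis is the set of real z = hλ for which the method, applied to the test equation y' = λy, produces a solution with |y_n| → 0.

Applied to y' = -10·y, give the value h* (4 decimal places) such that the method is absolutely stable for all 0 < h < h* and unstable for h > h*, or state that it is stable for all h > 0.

Set f=λy, z=hλ:
  order 3, 3-stage ⇒ R(z)=1+z+z^2/2+z^3/6
  (e.g. R(-0.6)=0.54400, |R|=0.54400)

Need |R(x)|<1, x<0.
x=-0.6: |R|=0.5440
|R(-2.68)|=1.2969 |R(-2.2)|=0.5547 |R(-2.09)|=0.4275
Bisect:
  x_lo=-2.9652 |R|=1.9143  x_hi=-0.3932 |R|=0.6740
  mid=-1.67920 |R|=0.05849 →hi
  mid=-2.32222 |R|=0.71304 →hi
  mid=-2.64372 |R|=1.22871 →lo
  mid=-2.48297 |R|=0.95171 →hi
  mid=-2.56335 |R|=1.08516 →lo
  mid=-2.52316 |R|=1.01720 →lo
  mid=-2.50306 |R|=0.98415 →hi
  mid=-2.51311 |R|=1.00060 →lo
  mid=-2.50809 |R|=0.99236 →hi
  mid=-2.51060 |R|=0.99648 →hi
  ...
  [-2.51280,-2.51264] ⇒ x*=-2.5127
Stable set (-2.5127, 0).

(-2.5127,0); λ=-10 ⇒ h* = 0.2513.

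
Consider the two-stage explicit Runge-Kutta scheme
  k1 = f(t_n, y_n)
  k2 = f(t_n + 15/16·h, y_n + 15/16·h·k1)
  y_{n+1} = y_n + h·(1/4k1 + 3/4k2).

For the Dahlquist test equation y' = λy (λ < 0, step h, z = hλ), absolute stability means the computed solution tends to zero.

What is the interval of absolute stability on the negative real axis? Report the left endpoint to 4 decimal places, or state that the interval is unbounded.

Test eqn y'=λy, z=hλ:
  k1=λy_n ⇒ h·k1=z·y_n;  k2=λ(1+15/16z)y_n ⇒ h·k2=z(1+15/16z)y_n
  y_{n+1}/y_n = 1 + 1/4z + 3/4z(1+15/16z) = 1 + z + 45/64z²
  so R(z) = 1 + z + 45/64z².

Need |R(x)|<1, x<0.
x=-1.37: |R|=0.9497
R=1: x+45/64x²=0 ⇒ x=−64/45=-1.4222; min R=1−1/(4·45/64)=0.6444>−1
Confirm numerically:
  x=-0.941: |R|=0.68160 <1
  x=-0.734: |R|=0.64481 <1
  x=-0.619: |R|=0.65041 <1
  x=-0.578: |R|=0.65690 <1
  x=-1.805: |R|=1.48580 >1
  x=-1.797: |R|=1.47354 >1
  x=-1.790: |R|=1.46288 >1
So |R|<1 on (-1.4222, 0).

(-1.4222, 0).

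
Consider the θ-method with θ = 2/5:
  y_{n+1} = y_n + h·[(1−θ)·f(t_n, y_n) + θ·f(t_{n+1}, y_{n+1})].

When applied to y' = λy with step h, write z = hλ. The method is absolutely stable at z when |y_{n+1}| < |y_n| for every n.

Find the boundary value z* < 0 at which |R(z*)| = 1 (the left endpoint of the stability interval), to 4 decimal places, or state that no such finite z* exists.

With y'=λy (z=hλ):
  y_{n+1} = y_n + z·[3/5·y_n + 2/5·y_{n+1}] ⇒ (1 − 2/5z)y_{n+1} = (1 + 3/5z)y_n
  Hence R(z) = (1 + 3/5z)/(1 − 2/5z).

Solve |R(x)|<1 on ℝ⁻.
x=-1.35: |R|=0.1234
R=−1: 1+3/5x = −1+2/5x ⇒ -1/5x=2 ⇒ x=2/(-1/5)=-10.0000
Confirm numerically:
  x=-8.762: |R|=0.94504 <1
  x=-8.411: |R|=0.92718 <1
  x=-6.678: |R|=0.81902 <1
  x=-10.580: |R|=1.02217 >1
  x=-10.030: |R|=1.00120 >1
Interval (-10.0000, 0).

left endpoint -10.0000.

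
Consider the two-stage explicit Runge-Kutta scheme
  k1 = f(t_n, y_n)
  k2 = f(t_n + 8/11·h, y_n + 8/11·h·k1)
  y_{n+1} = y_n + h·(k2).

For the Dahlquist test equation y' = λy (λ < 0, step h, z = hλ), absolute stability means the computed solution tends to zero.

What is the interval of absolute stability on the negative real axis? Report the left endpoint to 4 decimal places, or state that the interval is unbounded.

Test eqn y'=λy, z=hλ:
  k1=λy_n ⇒ h·k1=z·y_n;  k2=λ(1+8/11z)y_n ⇒ h·k2=z(1+8/11z)y_n
  y_{n+1}/y_n = 1 + z(1+8/11z) = 1 + z + 8/11z²
  ⇒ R(z) = 1 + z + 8/11z².

Need |R(x)|<1, x<0.
x=-1.01: |R|=0.7319
R=1: x+8/11x²=0 ⇒ x=−11/8=-1.3750; min R=1−1/(4·8/11)=0.6562>−1
Confirm numerically:
  x=-1.090: |R|=0.77407 <1
  x=-0.868: |R|=0.67994 <1
  x=-0.592: |R|=0.66288 <1
  x=-0.572: |R|=0.66595 <1
  x=-1.679: |R|=1.37121 >1
  x=-1.588: |R|=1.24600 >1
  x=-1.474: |R|=1.10613 >1
So |R|<1 on (-1.3750, 0).

z∈(-1.3750,0).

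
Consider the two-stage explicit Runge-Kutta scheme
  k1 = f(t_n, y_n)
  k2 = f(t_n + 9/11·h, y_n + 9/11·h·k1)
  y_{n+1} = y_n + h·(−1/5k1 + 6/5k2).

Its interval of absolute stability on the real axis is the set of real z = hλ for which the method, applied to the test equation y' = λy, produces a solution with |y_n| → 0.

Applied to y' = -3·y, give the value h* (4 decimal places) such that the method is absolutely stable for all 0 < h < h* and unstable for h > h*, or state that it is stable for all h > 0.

(-1.0185,0); λ=-3 ⇒ h* = (55/54)/3 = 0.3395.

Test eqn y'=λy, z=hλ:
  k1=λy_n ⇒ h·k1=z·y_n;  k2=λ(1+9/11z)y_n ⇒ h·k2=z(1+9/11z)y_n
  y_{n+1}/y_n = 1 − 1/5z + 6/5z(1+9/11z) = 1 + z + 54/55z²
  Hence R(z) = 1 + z + 54/55z².

Solve |R(x)|<1 on ℝ⁻.
x=-0.48: |R|=0.7462
R=1: x+54/55x²=0 ⇒ x=−55/54=-1.0185; min R=1−1/(4·54/55)=0.7454>−1
Confirm numerically:
  x=-0.882: |R|=0.88178 <1
  x=-0.829: |R|=0.84575 <1
  x=-0.629: |R|=0.75945 <1
  x=-0.457: |R|=0.74805 <1
  x=-1.220: |R|=1.24134 >1
  x=-1.111: |R|=1.10088 >1
Stable set (-1.0185, 0).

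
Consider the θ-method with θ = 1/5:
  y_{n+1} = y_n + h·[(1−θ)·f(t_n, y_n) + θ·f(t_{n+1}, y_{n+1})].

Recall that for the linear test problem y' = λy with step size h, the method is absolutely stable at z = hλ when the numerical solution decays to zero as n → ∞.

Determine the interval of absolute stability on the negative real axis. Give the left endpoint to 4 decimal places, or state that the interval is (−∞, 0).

(-3.3333, 0).

On y'=λy, z=hλ:
  y_{n+1} = y_n + z·[4/5·y_n + 1/5·y_{n+1}] ⇒ (1 − 1/5z)y_{n+1} = (1 + 4/5z)y_n
  R(z) = (1 + 4/5z)/(1 − 1/5z).

Boundary: |R(x)|=1, x<0.
x=-0.79: |R|=0.3178
R=−1: 1+4/5x = −1+1/5x ⇒ -3/5x=2 ⇒ x=2/(-3/5)=-3.3333
Confirm numerically:
  x=-3.266: |R|=0.97556 <1
  x=-2.793: |R|=0.79199 <1
  x=-2.060: |R|=0.45892 <1
  x=-1.983: |R|=0.41988 <1
  x=-3.569: |R|=1.08251 >1
  x=-3.442: |R|=1.03862 >1
So |R|<1 on (-3.3333, 0).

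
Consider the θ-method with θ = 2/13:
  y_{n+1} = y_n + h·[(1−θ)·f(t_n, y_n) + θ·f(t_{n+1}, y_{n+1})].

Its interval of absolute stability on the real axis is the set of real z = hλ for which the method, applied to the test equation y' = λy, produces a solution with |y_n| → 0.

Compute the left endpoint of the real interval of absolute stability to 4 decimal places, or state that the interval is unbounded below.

z* = -2.8889.

Test eqn y'=λy, z=hλ:
  y_{n+1} = y_n + z·[11/13·y_n + 2/13·y_{n+1}] ⇒ (1 − 2/13z)y_{n+1} = (1 + 11/13z)y_n
  R(z) = (1 + 11/13z)/(1 − 2/13z).

Find x<0 with |R(x)|<1.
x=-0.78: |R|=0.3036
R=−1: 1+11/13x = −1+2/13x ⇒ -9/13x=2 ⇒ x=2/(-9/13)=-2.8889
Confirm numerically:
  x=-2.644: |R|=0.87948 <1
  x=-2.499: |R|=0.80503 <1
  x=-1.813: |R|=0.41760 <1
  x=-1.324: |R|=0.09995 <1
  x=-3.278: |R|=1.17908 >1
  x=-3.218: |R|=1.15240 >1
Interval (-2.8889, 0).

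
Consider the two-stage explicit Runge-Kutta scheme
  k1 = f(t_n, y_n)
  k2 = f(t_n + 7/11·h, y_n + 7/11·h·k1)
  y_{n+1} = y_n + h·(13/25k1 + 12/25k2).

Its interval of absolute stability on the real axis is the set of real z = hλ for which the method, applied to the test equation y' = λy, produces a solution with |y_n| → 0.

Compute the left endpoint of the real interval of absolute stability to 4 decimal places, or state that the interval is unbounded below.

Test eqn y'=λy, z=hλ:
  k1=λy_n ⇒ h·k1=z·y_n;  k2=λ(1+7/11z)y_n ⇒ h·k2=z(1+7/11z)y_n
  y_{n+1}/y_n = 1 + 13/25z + 12/25z(1+7/11z) = 1 + z + 84/275z²
  Hence R(z) = 1 + z + 84/275z².

Find x<0 with |R(x)|<1.
x=-1.11: |R|=0.2664
R=1: x+84/275x²=0 ⇒ x=−275/84=-3.2738; min R=1−1/(4·84/275)=0.1815>−1
Confirm numerically:
  x=-3.137: |R|=0.86891 <1
  x=-2.230: |R|=0.28899 <1
  x=-1.938: |R|=0.20924 <1
  x=-1.352: |R|=0.20634 <1
  x=-3.736: |R|=1.52744 >1
  x=-3.572: |R|=1.32535 >1
  x=-3.495: |R|=1.23613 >1
So |R|<1 on (-3.2738, 0).

left endpoint -3.2738.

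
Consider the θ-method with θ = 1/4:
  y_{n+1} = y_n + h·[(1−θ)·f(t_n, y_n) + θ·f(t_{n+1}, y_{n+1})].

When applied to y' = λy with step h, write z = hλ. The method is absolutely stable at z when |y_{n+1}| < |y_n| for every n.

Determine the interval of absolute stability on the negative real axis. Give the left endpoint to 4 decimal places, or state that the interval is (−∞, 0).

(-4.0000, 0).

Set f=λy, z=hλ:
  y_{n+1} = y_n + z·[3/4·y_n + 1/4·y_{n+1}] ⇒ (1 − 1/4z)y_{n+1} = (1 + 3/4z)y_n
  Hence R(z) = (1 + 3/4z)/(1 − 1/4z).

Find x<0 with |R(x)|<1.
x=-0.63: |R|=0.4557
R=−1: 1+3/4x = −1+1/4x ⇒ -1/2x=2 ⇒ x=2/(-1/2)=-4.0000
Confirm numerically:
  x=-3.183: |R|=0.77252 <1
  x=-2.765: |R|=0.63489 <1
  x=-2.156: |R|=0.40091 <1
  x=-4.225: |R|=1.05471 >1
  x=-4.046: |R|=1.01143 >1
  x=-4.043: |R|=1.01069 >1
Stable set (-4.0000, 0).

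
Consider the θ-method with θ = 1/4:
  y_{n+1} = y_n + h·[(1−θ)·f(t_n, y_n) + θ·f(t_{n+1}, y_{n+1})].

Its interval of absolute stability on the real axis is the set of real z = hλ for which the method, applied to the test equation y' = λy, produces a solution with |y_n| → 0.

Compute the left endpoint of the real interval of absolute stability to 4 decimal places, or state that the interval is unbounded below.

Test eqn y'=λy, z=hλ:
  y_{n+1} = y_n + z·[3/4·y_n + 1/4·y_{n+1}] ⇒ (1 − 1/4z)y_{n+1} = (1 + 3/4z)y_n
  so R(z) = (1 + 3/4z)/(1 − 1/4z).

Need |R(x)|<1, x<0.
x=-0.43: |R|=0.6117
R=−1: 1+3/4x = −1+1/4x ⇒ -1/2x=2 ⇒ x=2/(-1/2)=-4.0000
Confirm numerically:
  x=-3.713: |R|=0.92558 <1
  x=-2.214: |R|=0.42517 <1
  x=-1.690: |R|=0.18805 <1
  x=-1.658: |R|=0.17215 <1
  x=-4.319: |R|=1.07669 >1
  x=-4.164: |R|=1.04018 >1
So |R|<1 on (-4.0000, 0).

left endpoint -4.0000.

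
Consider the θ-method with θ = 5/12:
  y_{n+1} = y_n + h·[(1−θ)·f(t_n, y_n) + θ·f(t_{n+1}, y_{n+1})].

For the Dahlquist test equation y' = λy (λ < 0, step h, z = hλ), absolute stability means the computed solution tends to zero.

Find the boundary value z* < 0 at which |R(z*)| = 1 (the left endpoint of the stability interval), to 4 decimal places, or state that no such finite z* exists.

Test eqn y'=λy, z=hλ:
  y_{n+1} = y_n + z·[7/12·y_n + 5/12·y_{n+1}] ⇒ (1 − 5/12z)y_{n+1} = (1 + 7/12z)y_n
  ⇒ R(z) = (1 + 7/12z)/(1 − 5/12z).

Find x<0 with |R(x)|<1.
x=-1.32: |R|=0.1484
R=−1: 1+7/12x = −1+5/12x ⇒ -1/6x=2 ⇒ x=2/(-1/6)=-12.0000
Confirm numerically:
  x=-11.641: |R|=0.98977 <1
  x=-5.624: |R|=0.68215 <1
  x=-5.350: |R|=0.65677 <1
  x=-12.358: |R|=1.00970 >1
  x=-12.356: |R|=1.00965 >1
Interval (-12.0000, 0).

z* = -12.0000.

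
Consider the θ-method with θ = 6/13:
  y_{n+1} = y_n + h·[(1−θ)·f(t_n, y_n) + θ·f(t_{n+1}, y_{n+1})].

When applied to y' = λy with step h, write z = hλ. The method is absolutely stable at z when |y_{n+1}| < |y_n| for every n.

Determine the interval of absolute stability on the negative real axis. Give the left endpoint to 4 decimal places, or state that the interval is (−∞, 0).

With y'=λy (z=hλ):
  y_{n+1} = y_n + z·[7/13·y_n + 6/13·y_{n+1}] ⇒ (1 − 6/13z)y_{n+1} = (1 + 7/13z)y_n
  R(z) = (1 + 7/13z)/(1 − 6/13z).

Solve |R(x)|<1 on ℝ⁻.
x=-1.07: |R|=0.2837
R=−1: 1+7/13x = −1+6/13x ⇒ -1/13x=2 ⇒ x=2/(-1/13)=-26.0000
Confirm numerically:
  x=-23.551: |R|=0.98413 <1
  x=-22.867: |R|=0.97914 <1
  x=-20.619: |R|=0.96064 <1
  x=-26.537: |R|=1.00312 >1
  x=-26.325: |R|=1.00190 >1
  x=-26.102: |R|=1.00060 >1
So |R|<1 on (-26.0000, 0).

(-26.0000, 0).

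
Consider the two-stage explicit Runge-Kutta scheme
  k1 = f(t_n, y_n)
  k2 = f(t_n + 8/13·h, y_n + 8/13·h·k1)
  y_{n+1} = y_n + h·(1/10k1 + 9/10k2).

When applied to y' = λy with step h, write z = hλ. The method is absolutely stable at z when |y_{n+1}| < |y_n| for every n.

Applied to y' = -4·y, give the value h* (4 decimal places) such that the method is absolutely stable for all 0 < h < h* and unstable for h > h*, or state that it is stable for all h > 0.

Test eqn y'=λy, z=hλ:
  k1=λy_n ⇒ h·k1=z·y_n;  k2=λ(1+8/13z)y_n ⇒ h·k2=z(1+8/13z)y_n
  y_{n+1}/y_n = 1 + 1/10z + 9/10z(1+8/13z) = 1 + z + 36/65z²
  so R(z) = 1 + z + 36/65z².

Boundary: |R(x)|=1, x<0.
x=-1.06: |R|=0.5623
R=1: x+36/65x²=0 ⇒ x=−65/36=-1.8056; min R=1−1/(4·36/65)=0.5486>−1
Confirm numerically:
  x=-1.769: |R|=0.96418 <1
  x=-1.668: |R|=0.87292 <1
  x=-1.557: |R|=0.78566 <1
  x=-1.218: |R|=0.60364 <1
  x=-2.077: |R|=1.31225 >1
  x=-1.841: |R|=1.03614 >1
Stable set (-1.8056, 0).

(-1.8056,0); λ=-4 ⇒ h* = (65/36)/4 = 0.4514.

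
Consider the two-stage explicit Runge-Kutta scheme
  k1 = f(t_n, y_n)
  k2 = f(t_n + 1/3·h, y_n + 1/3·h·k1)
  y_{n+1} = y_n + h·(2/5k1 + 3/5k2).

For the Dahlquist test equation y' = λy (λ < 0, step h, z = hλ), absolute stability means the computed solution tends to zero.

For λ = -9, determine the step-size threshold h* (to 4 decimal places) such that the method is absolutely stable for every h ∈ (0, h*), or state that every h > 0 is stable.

On y'=λy, z=hλ:
  k1=λy_n ⇒ h·k1=z·y_n;  k2=λ(1+1/3z)y_n ⇒ h·k2=z(1+1/3z)y_n
  y_{n+1}/y_n = 1 + 2/5z + 3/5z(1+1/3z) = 1 + z + 1/5z²
  ⇒ R(z) = 1 + z + 1/5z².

Need |R(x)|<1, x<0.
x=-1.49: |R|=0.0460
R=1: x+1/5x²=0 ⇒ x=−5=-5.0000; min R=1−1/(4·1/5)=-0.2500>−1
Confirm numerically:
  x=-4.623: |R|=0.65143 <1
  x=-4.478: |R|=0.53250 <1
  x=-4.135: |R|=0.28464 <1
  x=-3.845: |R|=0.11181 <1
  x=-5.555: |R|=1.61660 >1
  x=-5.255: |R|=1.26800 >1
  x=-5.236: |R|=1.24714 >1
Stable set (-5.0000, 0).

(-5.0000,0); λ=-9 ⇒ h* = (5)/9 = 0.5556.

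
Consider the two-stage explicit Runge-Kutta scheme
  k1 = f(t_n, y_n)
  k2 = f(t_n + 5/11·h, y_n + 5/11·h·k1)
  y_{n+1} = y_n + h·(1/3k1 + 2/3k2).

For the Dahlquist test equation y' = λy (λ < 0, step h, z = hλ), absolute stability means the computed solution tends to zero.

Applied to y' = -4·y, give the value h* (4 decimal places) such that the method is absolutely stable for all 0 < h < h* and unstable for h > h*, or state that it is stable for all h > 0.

(-3.3000,0); λ=-4 ⇒ h* = (33/10)/4 = 0.8250.

Set f=λy, z=hλ:
  k1=λy_n ⇒ h·k1=z·y_n;  k2=λ(1+5/11z)y_n ⇒ h·k2=z(1+5/11z)y_n
  y_{n+1}/y_n = 1 + 1/3z + 2/3z(1+5/11z) = 1 + z + 10/33z²
  ⇒ R(z) = 1 + z + 10/33z².

Solve |R(x)|<1 on ℝ⁻.
x=-0.7: |R|=0.4485
R=1: x+10/33x²=0 ⇒ x=−33/10=-3.3000; min R=1−1/(4·10/33)=0.1750>−1
Confirm numerically:
  x=-3.123: |R|=0.83249 <1
  x=-2.349: |R|=0.32306 <1
  x=-2.121: |R|=0.24222 <1
  x=-2.080: |R|=0.23103 <1
  x=-3.482: |R|=1.19204 >1
  x=-3.361: |R|=1.06213 >1
Interval (-3.3000, 0).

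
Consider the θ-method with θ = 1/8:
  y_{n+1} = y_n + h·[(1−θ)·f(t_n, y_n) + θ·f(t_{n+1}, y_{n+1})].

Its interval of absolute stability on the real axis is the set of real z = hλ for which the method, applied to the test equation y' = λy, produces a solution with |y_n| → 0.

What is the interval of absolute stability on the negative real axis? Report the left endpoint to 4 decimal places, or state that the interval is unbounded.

On y'=λy, z=hλ:
  y_{n+1} = y_n + z·[7/8·y_n + 1/8·y_{n+1}] ⇒ (1 − 1/8z)y_{n+1} = (1 + 7/8z)y_n
  so R(z) = (1 + 7/8z)/(1 − 1/8z).

Find x<0 with |R(x)|<1.
x=-0.83: |R|=0.2480
R=−1: 1+7/8x = −1+1/8x ⇒ -3/4x=2 ⇒ x=2/(-3/4)=-2.6667
Confirm numerically:
  x=-2.562: |R|=0.94054 <1
  x=-2.288: |R|=0.77916 <1
  x=-2.120: |R|=0.67589 <1
  x=-1.915: |R|=0.54513 <1
  x=-3.122: |R|=1.24564 >1
  x=-2.751: |R|=1.04707 >1
Interval (-2.6667, 0).

z∈(-2.6667,0).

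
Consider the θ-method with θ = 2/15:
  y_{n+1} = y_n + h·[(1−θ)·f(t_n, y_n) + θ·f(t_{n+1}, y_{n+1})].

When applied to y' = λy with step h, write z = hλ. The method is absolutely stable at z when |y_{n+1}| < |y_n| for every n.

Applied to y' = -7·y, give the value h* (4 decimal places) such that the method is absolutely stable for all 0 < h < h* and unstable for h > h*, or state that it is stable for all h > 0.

(-2.7273,0); λ=-7 ⇒ h* = (30/11)/7 = 0.3896.

With y'=λy (z=hλ):
  y_{n+1} = y_n + z·[13/15·y_n + 2/15·y_{n+1}] ⇒ (1 − 2/15z)y_{n+1} = (1 + 13/15z)y_n
  R(z) = (1 + 13/15z)/(1 − 2/15z).

Need |R(x)|<1, x<0.
x=-0.43: |R|=0.5933
R=−1: 1+13/15x = −1+2/15x ⇒ -11/15x=2 ⇒ x=2/(-11/15)=-2.7273
Confirm numerically:
  x=-2.242: |R|=0.72603 <1
  x=-1.621: |R|=0.33291 <1
  x=-1.421: |R|=0.19465 <1
  x=-3.034: |R|=1.16015 >1
  x=-2.972: |R|=1.12853 >1
Interval (-2.7273, 0).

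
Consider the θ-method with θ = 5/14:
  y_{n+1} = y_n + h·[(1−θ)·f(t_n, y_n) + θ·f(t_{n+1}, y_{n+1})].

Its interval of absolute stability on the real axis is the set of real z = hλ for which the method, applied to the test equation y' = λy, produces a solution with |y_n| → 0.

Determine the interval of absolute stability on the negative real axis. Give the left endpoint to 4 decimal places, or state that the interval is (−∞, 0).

z∈(-7.0000,0).

Test eqn y'=λy, z=hλ:
  y_{n+1} = y_n + z·[9/14·y_n + 5/14·y_{n+1}] ⇒ (1 − 5/14z)y_{n+1} = (1 + 9/14z)y_n
  Hence R(z) = (1 + 9/14z)/(1 − 5/14z).

Need |R(x)|<1, x<0.
x=-1.7: |R|=0.0578
R=−1: 1+9/14x = −1+5/14x ⇒ -2/7x=2 ⇒ x=2/(-2/7)=-7.0000
Confirm numerically:
  x=-5.951: |R|=0.90410 <1
  x=-5.867: |R|=0.89542 <1
  x=-5.521: |R|=0.85781 <1
  x=-4.548: |R|=0.73304 <1
  x=-7.517: |R|=1.04009 >1
  x=-7.254: |R|=1.02021 >1
  x=-7.062: |R|=1.00503 >1
Stable set (-7.0000, 0).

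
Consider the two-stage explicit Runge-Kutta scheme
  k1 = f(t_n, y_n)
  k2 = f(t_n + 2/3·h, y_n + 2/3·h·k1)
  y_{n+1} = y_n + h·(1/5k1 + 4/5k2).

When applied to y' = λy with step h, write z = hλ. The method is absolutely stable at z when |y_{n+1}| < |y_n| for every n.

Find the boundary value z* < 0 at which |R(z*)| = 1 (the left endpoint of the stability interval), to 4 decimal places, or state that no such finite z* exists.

left endpoint -1.8750.

On y'=λy, z=hλ:
  k1=λy_n ⇒ h·k1=z·y_n;  k2=λ(1+2/3z)y_n ⇒ h·k2=z(1+2/3z)y_n
  y_{n+1}/y_n = 1 + 1/5z + 4/5z(1+2/3z) = 1 + z + 8/15z²
  so R(z) = 1 + z + 8/15z².

Find x<0 with |R(x)|<1.
x=-1.59: |R|=0.7583
R=1: x+8/15x²=0 ⇒ x=−15/8=-1.8750; min R=1−1/(4·8/15)=0.5312>−1
Confirm numerically:
  x=-1.419: |R|=0.65490 <1
  x=-1.320: |R|=0.60928 <1
  x=-0.909: |R|=0.53168 <1
  x=-2.378: |R|=1.63794 >1
  x=-1.999: |R|=1.13220 >1
  x=-1.958: |R|=1.08667 >1
Stable set (-1.8750, 0).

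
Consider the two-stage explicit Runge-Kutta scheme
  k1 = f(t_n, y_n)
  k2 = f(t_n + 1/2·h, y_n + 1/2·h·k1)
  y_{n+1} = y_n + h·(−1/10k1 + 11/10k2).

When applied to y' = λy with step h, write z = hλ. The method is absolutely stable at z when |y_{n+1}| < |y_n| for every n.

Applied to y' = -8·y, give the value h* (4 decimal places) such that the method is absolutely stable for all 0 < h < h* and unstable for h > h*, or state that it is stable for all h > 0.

On y'=λy, z=hλ:
  k1=λy_n ⇒ h·k1=z·y_n;  k2=λ(1+1/2z)y_n ⇒ h·k2=z(1+1/2z)y_n
  y_{n+1}/y_n = 1 − 1/10z + 11/10z(1+1/2z) = 1 + z + 11/20z²
  R(z) = 1 + z + 11/20z².

Solve |R(x)|<1 on ℝ⁻.
x=-0.42: |R|=0.6770
R=1: x+11/20x²=0 ⇒ x=−20/11=-1.8182; min R=1−1/(4·11/20)=0.5455>−1
Confirm numerically:
  x=-1.521: |R|=0.75139 <1
  x=-1.063: |R|=0.55848 <1
  x=-0.984: |R|=0.54854 <1
  x=-0.965: |R|=0.54717 <1
  x=-2.144: |R|=1.38420 >1
  x=-2.023: |R|=1.22789 >1
Interval (-1.8182, 0).

(-1.8182,0); λ=-8 ⇒ h* = (20/11)/8 = 0.2273.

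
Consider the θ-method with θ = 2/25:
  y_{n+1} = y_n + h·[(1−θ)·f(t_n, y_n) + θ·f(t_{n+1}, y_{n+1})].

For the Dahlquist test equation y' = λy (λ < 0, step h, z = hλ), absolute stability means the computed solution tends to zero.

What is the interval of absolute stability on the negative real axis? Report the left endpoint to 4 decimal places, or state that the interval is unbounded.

(-2.3810, 0).

On y'=λy, z=hλ:
  y_{n+1} = y_n + z·[23/25·y_n + 2/25·y_{n+1}] ⇒ (1 − 2/25z)y_{n+1} = (1 + 23/25z)y_n
  Hence R(z) = (1 + 23/25z)/(1 − 2/25z).

Find x<0 with |R(x)|<1.
x=-0.63: |R|=0.4002
R=−1: 1+23/25x = −1+2/25x ⇒ -21/25x=2 ⇒ x=2/(-21/25)=-2.3810
Confirm numerically:
  x=-2.008: |R|=0.73008 <1
  x=-1.837: |R|=0.60163 <1
  x=-1.404: |R|=0.26223 <1
  x=-2.641: |R|=1.18034 >1
  x=-2.585: |R|=1.14203 >1
  x=-2.411: |R|=1.02116 >1
Stable set (-2.3810, 0).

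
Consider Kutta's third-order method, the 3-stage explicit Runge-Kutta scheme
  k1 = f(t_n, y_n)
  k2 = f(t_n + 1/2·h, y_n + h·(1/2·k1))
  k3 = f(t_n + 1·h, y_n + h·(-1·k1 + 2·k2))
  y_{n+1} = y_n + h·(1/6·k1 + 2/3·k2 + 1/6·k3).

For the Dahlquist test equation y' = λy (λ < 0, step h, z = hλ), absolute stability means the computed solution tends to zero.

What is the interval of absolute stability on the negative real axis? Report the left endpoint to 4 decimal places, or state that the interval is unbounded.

On y'=λy, z=hλ:
  order 3, 3-stage ⇒ R(z)=1+z+z^2/2+z^3/6
  (e.g. R(-0.85)=0.40890, |R|=0.40890)

Need |R(x)|<1, x<0.
x=-0.85: |R|=0.4089
|R(-2.39)|=0.8093 |R(-1.98)|=0.3135 |R(-1.39)|=0.1284
Bisect:
  x_lo=-3.2386 |R|=2.6558  x_hi=-0.2522 |R|=0.7769
  mid=-1.74544 |R|=0.10842 →hi
  mid=-2.49204 |R|=0.96627 →hi
  mid=-2.86534 |R|=1.68107 →lo
  mid=-2.67869 |R|=1.29443 →lo
  mid=-2.58536 |R|=1.12345 →lo
  mid=-2.53870 |R|=1.04319 →lo
  mid=-2.51537 |R|=1.00432 →lo
  ...
  [-2.51282,-2.51263] ⇒ x*=-2.5127
Interval (-2.5127, 0).

(-2.5127, 0).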